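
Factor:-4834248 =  - 2^3*3^1*71^1*2837^1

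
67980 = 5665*12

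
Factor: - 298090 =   -  2^1*5^1*13^1*2293^1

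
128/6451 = 128/6451 = 0.02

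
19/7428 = 19/7428 =0.00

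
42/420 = 1/10  =  0.10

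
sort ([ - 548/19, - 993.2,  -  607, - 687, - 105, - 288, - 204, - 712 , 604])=[ - 993.2, - 712, - 687, - 607, - 288 , - 204, - 105, - 548/19, 604]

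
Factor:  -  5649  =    -  3^1*7^1*269^1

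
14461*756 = 10932516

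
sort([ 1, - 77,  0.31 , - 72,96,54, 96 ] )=[ - 77, - 72,0.31, 1 , 54, 96,96 ] 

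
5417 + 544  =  5961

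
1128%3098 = 1128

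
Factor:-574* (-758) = 435092 = 2^2*7^1* 41^1 *379^1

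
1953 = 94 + 1859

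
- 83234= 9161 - 92395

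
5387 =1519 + 3868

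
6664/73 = 6664/73 =91.29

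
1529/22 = 139/2 = 69.50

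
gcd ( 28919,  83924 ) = 1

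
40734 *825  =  33605550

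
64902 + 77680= 142582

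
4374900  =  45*97220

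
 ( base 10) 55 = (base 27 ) 21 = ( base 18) 31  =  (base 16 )37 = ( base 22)2B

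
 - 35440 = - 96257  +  60817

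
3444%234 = 168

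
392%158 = 76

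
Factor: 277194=2^1*3^1*46199^1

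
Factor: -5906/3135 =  - 2^1 *3^( - 1 )*5^(-1 )*11^(- 1)*19^( - 1)*2953^1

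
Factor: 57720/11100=2^1*5^(- 1)  *13^1 = 26/5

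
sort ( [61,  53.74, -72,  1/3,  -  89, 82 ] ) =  [ - 89, - 72, 1/3, 53.74 , 61, 82 ]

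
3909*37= 144633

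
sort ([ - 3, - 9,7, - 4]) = [ - 9, - 4,-3, 7]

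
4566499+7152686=11719185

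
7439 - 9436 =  - 1997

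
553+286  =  839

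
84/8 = 10+1/2 = 10.50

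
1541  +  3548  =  5089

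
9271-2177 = 7094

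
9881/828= 11+773/828=11.93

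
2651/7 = 2651/7 = 378.71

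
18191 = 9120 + 9071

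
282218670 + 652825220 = 935043890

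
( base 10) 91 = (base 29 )34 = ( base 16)5b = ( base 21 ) 47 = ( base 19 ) 4f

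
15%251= 15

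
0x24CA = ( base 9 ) 13824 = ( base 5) 300133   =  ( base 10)9418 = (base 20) 13AI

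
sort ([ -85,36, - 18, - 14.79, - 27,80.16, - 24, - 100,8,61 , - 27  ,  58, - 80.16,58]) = [ - 100,-85,-80.16, - 27,-27, - 24, - 18,-14.79,8, 36,58, 58, 61, 80.16 ]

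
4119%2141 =1978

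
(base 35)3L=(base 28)4e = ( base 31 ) 42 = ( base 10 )126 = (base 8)176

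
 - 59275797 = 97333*( - 609)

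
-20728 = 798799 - 819527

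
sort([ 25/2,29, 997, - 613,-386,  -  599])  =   [ - 613,-599,-386 , 25/2,29, 997]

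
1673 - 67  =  1606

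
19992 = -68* (-294) 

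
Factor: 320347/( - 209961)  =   - 563/369=- 3^(-2)*41^ ( - 1)*563^1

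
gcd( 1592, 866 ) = 2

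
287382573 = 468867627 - 181485054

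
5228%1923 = 1382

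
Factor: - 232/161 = -2^3*7^ ( - 1) * 23^( - 1 ) * 29^1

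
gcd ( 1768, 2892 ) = 4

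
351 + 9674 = 10025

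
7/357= 1/51 = 0.02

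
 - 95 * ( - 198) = 18810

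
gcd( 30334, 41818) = 58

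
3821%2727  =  1094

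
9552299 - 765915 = 8786384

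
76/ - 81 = -76/81 = - 0.94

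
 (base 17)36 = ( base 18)33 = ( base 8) 71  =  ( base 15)3C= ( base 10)57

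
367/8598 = 367/8598 = 0.04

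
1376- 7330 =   -  5954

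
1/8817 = 1/8817 = 0.00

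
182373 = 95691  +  86682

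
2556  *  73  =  186588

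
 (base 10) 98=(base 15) 68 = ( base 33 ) 2W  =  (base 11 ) 8a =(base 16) 62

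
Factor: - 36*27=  - 2^2 * 3^5=- 972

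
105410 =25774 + 79636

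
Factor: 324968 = 2^3*7^2*829^1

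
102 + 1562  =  1664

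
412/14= 206/7 = 29.43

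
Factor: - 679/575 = - 5^( - 2)*7^1*23^ ( - 1)*97^1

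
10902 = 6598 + 4304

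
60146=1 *60146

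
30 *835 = 25050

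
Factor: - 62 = - 2^1 * 31^1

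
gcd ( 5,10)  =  5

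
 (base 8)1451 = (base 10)809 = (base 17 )2da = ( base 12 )575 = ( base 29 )rq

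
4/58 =2/29 = 0.07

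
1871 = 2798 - 927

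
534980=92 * 5815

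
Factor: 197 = 197^1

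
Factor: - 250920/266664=-255/271 = - 3^1*5^1*17^1*  271^( - 1) 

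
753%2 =1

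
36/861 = 12/287 =0.04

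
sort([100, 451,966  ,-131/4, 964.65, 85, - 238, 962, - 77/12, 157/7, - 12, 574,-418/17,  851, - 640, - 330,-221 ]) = [ - 640, - 330,-238, -221 ,  -  131/4,  -  418/17, - 12, - 77/12, 157/7, 85,100,  451, 574,851, 962, 964.65, 966] 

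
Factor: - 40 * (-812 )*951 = 2^5 * 3^1 * 5^1*7^1 *29^1 * 317^1 = 30888480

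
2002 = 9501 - 7499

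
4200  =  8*525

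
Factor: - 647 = -647^1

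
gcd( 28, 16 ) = 4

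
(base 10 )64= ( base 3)2101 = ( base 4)1000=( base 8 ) 100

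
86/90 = 43/45 = 0.96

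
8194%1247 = 712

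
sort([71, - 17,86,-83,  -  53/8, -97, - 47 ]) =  [ -97,-83,-47,-17, - 53/8,71, 86] 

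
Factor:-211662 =  -  2^1*3^2*11^1*1069^1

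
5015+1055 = 6070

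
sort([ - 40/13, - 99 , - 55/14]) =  [  -  99, - 55/14, - 40/13]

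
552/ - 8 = -69/1 = -69.00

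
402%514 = 402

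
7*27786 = 194502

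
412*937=386044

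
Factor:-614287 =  - 107^1 * 5741^1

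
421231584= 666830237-245598653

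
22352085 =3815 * 5859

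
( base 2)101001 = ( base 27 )1e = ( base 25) 1g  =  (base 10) 41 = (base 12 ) 35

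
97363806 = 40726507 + 56637299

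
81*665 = 53865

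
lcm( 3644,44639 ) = 178556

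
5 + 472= 477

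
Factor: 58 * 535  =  2^1 * 5^1 *29^1 * 107^1 = 31030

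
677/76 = 677/76 = 8.91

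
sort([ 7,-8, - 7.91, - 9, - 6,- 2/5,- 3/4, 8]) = [-9,-8, - 7.91, - 6,- 3/4, - 2/5, 7,8]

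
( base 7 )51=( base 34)12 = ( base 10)36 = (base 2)100100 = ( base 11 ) 33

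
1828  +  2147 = 3975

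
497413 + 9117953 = 9615366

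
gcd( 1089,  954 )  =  9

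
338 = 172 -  - 166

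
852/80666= 426/40333 =0.01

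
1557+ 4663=6220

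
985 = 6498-5513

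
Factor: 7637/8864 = 2^( - 5)*7^1*277^ (-1)* 1091^1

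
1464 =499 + 965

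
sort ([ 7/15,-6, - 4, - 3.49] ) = [ - 6, - 4,  -  3.49,7/15 ]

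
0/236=0 = 0.00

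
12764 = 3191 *4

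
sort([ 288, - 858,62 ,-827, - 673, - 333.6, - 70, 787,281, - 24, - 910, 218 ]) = [ - 910, - 858, - 827, - 673, - 333.6, - 70, - 24, 62, 218, 281,288,  787 ]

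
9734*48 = 467232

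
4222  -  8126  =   - 3904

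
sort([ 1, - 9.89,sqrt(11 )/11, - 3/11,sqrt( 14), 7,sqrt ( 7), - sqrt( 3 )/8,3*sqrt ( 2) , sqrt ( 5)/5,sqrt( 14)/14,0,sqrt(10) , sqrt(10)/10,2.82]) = [ - 9.89  , - 3/11, - sqrt(3)/8,  0,sqrt(14)/14,sqrt(11)/11, sqrt ( 10)/10 , sqrt( 5)/5, 1,sqrt( 7), 2.82,sqrt(10 ), sqrt (14 ),3 * sqrt( 2), 7 ]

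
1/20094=1/20094=0.00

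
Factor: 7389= 3^2*821^1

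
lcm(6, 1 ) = 6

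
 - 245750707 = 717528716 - 963279423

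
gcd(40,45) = 5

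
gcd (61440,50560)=640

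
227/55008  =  227/55008  =  0.00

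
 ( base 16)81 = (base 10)129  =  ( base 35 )3o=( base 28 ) 4h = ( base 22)5J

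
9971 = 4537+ 5434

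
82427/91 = 905 + 72/91  =  905.79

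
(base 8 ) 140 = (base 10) 96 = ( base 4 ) 1200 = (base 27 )3F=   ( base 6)240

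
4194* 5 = 20970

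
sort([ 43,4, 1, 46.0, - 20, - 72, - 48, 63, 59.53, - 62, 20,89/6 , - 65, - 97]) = [ - 97,-72, - 65,-62, - 48,-20, 1,4, 89/6, 20, 43,46.0, 59.53,  63] 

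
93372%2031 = 1977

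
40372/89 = 40372/89 = 453.62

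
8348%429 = 197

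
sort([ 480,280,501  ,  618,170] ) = [170, 280, 480,501,618]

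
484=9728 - 9244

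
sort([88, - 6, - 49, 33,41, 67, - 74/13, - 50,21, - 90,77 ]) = [ - 90, - 50, - 49, - 6,-74/13, 21, 33,41,67, 77, 88 ] 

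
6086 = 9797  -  3711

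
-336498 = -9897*34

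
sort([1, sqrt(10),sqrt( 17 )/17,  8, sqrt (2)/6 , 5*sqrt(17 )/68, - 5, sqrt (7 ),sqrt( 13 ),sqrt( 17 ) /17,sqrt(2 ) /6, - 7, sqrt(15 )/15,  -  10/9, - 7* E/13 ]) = [ - 7, - 5, - 7*E/13 , - 10/9, sqrt( 2)/6,sqrt( 2 )/6,sqrt( 17)/17,sqrt( 17)/17, sqrt( 15)/15, 5 * sqrt( 17) /68, 1, sqrt( 7 ), sqrt( 10 ),sqrt( 13), 8 ] 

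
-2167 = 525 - 2692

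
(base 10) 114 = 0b1110010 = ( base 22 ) 54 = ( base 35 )39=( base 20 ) 5e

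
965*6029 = 5817985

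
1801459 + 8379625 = 10181084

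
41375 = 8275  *5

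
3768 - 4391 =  - 623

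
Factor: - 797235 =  - 3^1*5^1*53149^1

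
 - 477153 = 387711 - 864864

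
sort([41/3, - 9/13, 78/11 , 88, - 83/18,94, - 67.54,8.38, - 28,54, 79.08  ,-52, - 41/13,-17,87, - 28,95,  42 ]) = [-67.54, - 52, - 28, - 28, - 17, - 83/18,-41/13, - 9/13, 78/11,8.38, 41/3,42,54, 79.08 , 87, 88, 94,  95] 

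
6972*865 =6030780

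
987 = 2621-1634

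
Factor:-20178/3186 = - 3^( -1)*19^1 = - 19/3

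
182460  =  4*45615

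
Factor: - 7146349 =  - 7^1*1020907^1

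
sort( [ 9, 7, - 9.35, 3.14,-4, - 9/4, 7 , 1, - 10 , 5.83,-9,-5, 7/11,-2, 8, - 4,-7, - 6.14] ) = [ - 10,-9.35,-9, -7,  -  6.14, - 5, - 4,-4,-9/4, - 2, 7/11,1,3.14, 5.83, 7, 7,8, 9]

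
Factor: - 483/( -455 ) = 69/65 = 3^1 * 5^ (- 1) * 13^(-1)*23^1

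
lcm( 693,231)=693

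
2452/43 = 57 + 1/43 = 57.02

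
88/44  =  2 = 2.00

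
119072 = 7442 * 16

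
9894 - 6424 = 3470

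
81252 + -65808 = 15444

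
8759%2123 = 267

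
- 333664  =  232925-566589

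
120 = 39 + 81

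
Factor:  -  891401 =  - 7^1*127343^1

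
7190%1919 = 1433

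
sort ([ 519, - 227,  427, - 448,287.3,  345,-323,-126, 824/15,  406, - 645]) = [ - 645,-448,-323,-227,-126,824/15, 287.3,  345,  406,427, 519]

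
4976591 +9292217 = 14268808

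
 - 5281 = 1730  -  7011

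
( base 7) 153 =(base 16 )57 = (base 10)87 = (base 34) 2J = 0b1010111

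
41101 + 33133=74234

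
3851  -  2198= 1653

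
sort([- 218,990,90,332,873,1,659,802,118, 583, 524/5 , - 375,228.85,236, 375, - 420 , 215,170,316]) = [-420,  -  375,  -  218,1,90, 524/5,118, 170, 215,228.85, 236,316,332, 375,583,  659 , 802, 873 , 990]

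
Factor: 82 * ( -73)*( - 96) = 2^6* 3^1*41^1*73^1=574656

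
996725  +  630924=1627649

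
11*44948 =494428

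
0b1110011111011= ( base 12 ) 4363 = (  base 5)214134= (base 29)8no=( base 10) 7419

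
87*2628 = 228636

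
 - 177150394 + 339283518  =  162133124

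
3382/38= 89= 89.00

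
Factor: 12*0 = 0 = 0^1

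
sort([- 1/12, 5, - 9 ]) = [  -  9,-1/12,5]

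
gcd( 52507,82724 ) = 1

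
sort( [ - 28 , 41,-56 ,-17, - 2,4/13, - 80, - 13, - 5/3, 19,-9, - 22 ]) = [ -80, -56, - 28, - 22, - 17, - 13,-9, - 2, - 5/3,  4/13,  19,  41]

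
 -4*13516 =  -54064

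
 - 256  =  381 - 637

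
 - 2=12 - 14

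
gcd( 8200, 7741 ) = 1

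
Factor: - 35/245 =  - 7^( - 1) = -  1/7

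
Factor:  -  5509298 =-2^1*2754649^1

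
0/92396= 0 = 0.00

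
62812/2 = 31406 = 31406.00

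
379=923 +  - 544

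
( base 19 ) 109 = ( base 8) 562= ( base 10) 370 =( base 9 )451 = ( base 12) 26A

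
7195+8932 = 16127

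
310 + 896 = 1206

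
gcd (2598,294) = 6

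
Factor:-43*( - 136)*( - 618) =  - 3614064=- 2^4*3^1*17^1*43^1*103^1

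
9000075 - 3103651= 5896424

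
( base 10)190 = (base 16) BE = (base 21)91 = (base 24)7M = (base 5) 1230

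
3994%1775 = 444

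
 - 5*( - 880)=4400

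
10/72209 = 10/72209 = 0.00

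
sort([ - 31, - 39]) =[ - 39,  -  31]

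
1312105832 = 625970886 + 686134946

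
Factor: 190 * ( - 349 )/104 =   -  2^( - 2)*5^1*13^(-1)*19^1 * 349^1  =  - 33155/52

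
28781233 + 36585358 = 65366591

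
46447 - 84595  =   - 38148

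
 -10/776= - 5/388 = -0.01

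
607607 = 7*86801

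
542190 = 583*930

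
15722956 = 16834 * 934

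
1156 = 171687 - 170531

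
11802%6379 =5423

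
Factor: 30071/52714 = 2^(-1 )*26357^ ( - 1 ) * 30071^1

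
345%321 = 24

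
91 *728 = 66248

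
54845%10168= 4005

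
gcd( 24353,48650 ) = 7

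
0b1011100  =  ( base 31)2u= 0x5C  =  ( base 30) 32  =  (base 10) 92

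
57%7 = 1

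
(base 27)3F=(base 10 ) 96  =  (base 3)10120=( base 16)60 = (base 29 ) 39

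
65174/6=32587/3 = 10862.33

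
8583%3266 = 2051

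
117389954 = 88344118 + 29045836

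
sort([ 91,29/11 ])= [ 29/11,  91]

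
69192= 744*93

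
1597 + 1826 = 3423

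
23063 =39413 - 16350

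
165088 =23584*7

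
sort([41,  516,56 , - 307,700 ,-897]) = [  -  897 , - 307, 41,56,  516, 700 ]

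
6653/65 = 102 + 23/65 = 102.35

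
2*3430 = 6860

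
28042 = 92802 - 64760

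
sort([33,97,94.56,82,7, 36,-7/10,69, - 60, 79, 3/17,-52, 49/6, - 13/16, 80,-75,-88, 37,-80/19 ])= [ - 88,-75, - 60,-52, - 80/19, - 13/16,-7/10, 3/17, 7, 49/6,33, 36, 37, 69, 79,  80,82, 94.56, 97 ] 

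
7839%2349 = 792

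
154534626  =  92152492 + 62382134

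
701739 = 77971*9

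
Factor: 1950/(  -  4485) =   -  10/23 = -2^1* 5^1*23^( - 1 )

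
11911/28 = 11911/28 = 425.39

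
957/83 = 11 + 44/83  =  11.53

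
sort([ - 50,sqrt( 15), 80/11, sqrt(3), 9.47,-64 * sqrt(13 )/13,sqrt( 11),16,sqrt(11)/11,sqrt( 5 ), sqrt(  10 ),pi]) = [ - 50, - 64*sqrt( 13)/13,  sqrt(11)/11,sqrt (3), sqrt( 5), pi,sqrt(10),  sqrt (11 ),sqrt(15),  80/11,9.47,16]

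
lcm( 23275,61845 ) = 2164575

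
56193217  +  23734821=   79928038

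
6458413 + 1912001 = 8370414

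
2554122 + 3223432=5777554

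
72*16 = 1152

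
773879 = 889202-115323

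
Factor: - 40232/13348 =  - 214/71 = - 2^1*71^( - 1 )*107^1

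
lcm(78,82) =3198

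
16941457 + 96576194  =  113517651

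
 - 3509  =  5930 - 9439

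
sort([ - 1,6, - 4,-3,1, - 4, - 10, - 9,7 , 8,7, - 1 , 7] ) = [- 10, - 9, - 4 , - 4,  -  3, - 1, - 1,  1,6, 7, 7,7,8]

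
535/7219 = 535/7219= 0.07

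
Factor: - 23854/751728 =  - 2^( - 3 )*  3^ ( - 1) * 11927^1 * 15661^(-1) = - 11927/375864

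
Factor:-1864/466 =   -  2^2= -  4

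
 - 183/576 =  - 1+ 131/192 =-  0.32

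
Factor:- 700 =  - 2^2*5^2*7^1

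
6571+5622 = 12193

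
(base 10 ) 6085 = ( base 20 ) F45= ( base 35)4XU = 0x17C5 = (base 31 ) 6A9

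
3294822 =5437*606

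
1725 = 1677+48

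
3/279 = 1/93 = 0.01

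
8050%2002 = 42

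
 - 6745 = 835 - 7580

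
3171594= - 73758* ( - 43)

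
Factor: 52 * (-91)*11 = -52052 = - 2^2*7^1 * 11^1*13^2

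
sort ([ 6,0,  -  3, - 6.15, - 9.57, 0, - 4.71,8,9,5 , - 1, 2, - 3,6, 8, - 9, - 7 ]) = [ - 9.57, - 9, - 7,-6.15, - 4.71, - 3, - 3,  -  1,0, 0, 2, 5,6,6,  8, 8,  9 ] 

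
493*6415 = 3162595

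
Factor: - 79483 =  - 61^1*1303^1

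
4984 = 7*712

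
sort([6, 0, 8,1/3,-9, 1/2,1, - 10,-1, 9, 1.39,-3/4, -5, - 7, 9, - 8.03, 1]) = [-10, - 9,- 8.03, - 7,  -  5, - 1,-3/4 , 0,1/3,1/2, 1, 1, 1.39, 6,8, 9 , 9] 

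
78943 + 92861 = 171804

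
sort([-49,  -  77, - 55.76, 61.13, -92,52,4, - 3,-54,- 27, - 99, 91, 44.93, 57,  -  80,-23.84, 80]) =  [-99,  -  92,-80, - 77, - 55.76,-54, - 49 , - 27, - 23.84,-3,4, 44.93, 52,57, 61.13, 80, 91 ] 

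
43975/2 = 43975/2 = 21987.50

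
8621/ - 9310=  - 8621/9310=- 0.93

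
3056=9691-6635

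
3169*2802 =8879538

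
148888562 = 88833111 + 60055451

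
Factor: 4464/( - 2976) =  - 3/2 = -2^( - 1)* 3^1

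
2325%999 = 327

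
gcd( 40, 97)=1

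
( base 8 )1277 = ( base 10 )703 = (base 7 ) 2023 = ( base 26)111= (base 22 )19L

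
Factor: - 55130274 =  - 2^1*3^3*1020931^1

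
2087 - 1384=703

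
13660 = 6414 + 7246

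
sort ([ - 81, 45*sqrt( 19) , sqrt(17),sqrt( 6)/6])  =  [ - 81, sqrt(6)/6, sqrt(17 ),45*sqrt( 19 )]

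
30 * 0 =0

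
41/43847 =41/43847=0.00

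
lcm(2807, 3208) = 22456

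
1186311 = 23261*51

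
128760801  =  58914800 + 69846001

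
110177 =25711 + 84466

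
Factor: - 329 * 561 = -184569= - 3^1 * 7^1*11^1*17^1  *47^1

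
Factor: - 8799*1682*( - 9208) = 2^4*3^1*7^1*29^2*419^1*1151^1 = 136277644944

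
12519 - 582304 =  - 569785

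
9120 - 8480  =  640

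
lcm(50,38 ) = 950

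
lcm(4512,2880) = 135360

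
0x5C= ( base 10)92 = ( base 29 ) 35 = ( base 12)78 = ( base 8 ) 134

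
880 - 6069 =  - 5189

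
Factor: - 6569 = - 6569^1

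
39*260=10140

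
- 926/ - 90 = 463/45 = 10.29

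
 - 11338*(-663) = 7517094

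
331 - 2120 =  - 1789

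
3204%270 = 234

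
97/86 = 1 + 11/86  =  1.13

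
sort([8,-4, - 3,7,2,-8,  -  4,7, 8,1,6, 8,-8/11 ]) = [-8, - 4, - 4, - 3,  -  8/11,  1,2, 6, 7, 7,8,8, 8]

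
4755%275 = 80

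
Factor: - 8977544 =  - 2^3*23^1 * 97^1*503^1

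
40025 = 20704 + 19321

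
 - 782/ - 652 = 391/326 = 1.20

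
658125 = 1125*585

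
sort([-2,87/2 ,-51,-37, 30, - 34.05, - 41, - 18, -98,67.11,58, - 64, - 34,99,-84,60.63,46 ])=[ - 98, -84,-64,-51, - 41,-37, -34.05,-34,  -  18,-2,30,87/2,46,58, 60.63,67.11,99 ]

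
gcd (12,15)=3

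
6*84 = 504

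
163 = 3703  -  3540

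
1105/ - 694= - 1105/694  =  -1.59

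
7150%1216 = 1070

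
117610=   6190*19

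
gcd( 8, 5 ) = 1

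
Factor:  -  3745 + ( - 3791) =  - 7536 =-2^4 * 3^1* 157^1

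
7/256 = 7/256 = 0.03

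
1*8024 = 8024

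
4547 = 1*4547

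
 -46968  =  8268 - 55236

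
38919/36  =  12973/12 = 1081.08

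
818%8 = 2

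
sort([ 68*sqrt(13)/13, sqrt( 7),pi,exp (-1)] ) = [ exp(  -  1),  sqrt( 7), pi,68*sqrt(13 )/13]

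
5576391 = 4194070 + 1382321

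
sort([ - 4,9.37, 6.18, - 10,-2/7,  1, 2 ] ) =[-10,- 4, - 2/7, 1, 2 , 6.18, 9.37]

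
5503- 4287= 1216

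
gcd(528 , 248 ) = 8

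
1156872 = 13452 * 86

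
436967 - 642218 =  - 205251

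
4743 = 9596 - 4853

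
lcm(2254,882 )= 20286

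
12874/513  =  25 + 49/513 = 25.10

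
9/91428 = 3/30476  =  0.00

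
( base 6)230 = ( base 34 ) 2M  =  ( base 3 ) 10100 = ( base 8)132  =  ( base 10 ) 90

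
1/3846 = 1/3846 = 0.00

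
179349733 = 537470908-358121175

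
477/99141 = 159/33047 = 0.00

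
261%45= 36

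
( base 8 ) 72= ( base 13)46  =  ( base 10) 58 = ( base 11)53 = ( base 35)1n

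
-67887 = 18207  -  86094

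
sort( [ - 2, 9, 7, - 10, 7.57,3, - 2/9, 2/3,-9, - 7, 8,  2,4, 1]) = [ - 10, - 9,-7, - 2, - 2/9, 2/3, 1  ,  2,  3, 4, 7,7.57, 8,9 ] 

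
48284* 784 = 37854656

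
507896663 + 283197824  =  791094487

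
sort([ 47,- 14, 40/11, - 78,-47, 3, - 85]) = [ - 85, - 78,-47, - 14, 3, 40/11, 47] 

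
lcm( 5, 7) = 35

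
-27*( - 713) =19251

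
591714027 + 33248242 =624962269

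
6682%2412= 1858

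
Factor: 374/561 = 2^1*3^( - 1 )=2/3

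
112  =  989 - 877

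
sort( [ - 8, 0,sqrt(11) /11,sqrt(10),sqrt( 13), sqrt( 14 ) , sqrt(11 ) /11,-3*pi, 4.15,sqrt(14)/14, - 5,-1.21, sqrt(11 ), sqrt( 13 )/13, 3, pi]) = [ - 3 *pi , - 8 ,  -  5,  -  1.21, 0, sqrt( 14)/14,sqrt( 13)/13, sqrt( 11)/11,  sqrt( 11)/11,  3,pi,sqrt(10),sqrt( 11), sqrt( 13), sqrt(14), 4.15 ] 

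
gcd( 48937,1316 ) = 7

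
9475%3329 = 2817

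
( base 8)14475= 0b1100100111101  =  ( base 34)5K1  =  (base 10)6461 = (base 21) EDE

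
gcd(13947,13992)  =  3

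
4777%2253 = 271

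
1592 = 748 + 844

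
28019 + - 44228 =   -  16209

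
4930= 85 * 58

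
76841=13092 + 63749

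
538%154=76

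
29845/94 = 317 + 1/2 = 317.50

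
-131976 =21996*( - 6)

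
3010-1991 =1019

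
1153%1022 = 131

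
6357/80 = 79  +  37/80 = 79.46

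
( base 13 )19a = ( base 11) 24a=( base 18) g8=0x128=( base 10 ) 296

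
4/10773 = 4/10773 = 0.00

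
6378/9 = 2126/3 = 708.67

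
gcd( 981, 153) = 9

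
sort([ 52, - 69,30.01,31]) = [ - 69,30.01 , 31,52 ]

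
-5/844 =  - 5/844  =  - 0.01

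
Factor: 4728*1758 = 8311824 = 2^4*3^2*197^1*293^1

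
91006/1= 91006 = 91006.00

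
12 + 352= 364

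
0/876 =0 = 0.00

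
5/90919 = 5/90919  =  0.00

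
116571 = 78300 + 38271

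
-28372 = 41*( - 692 ) 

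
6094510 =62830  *97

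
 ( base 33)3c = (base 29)3o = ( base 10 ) 111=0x6f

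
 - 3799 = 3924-7723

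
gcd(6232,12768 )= 152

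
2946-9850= -6904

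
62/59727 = 62/59727 = 0.00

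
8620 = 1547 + 7073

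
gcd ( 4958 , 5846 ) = 74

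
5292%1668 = 288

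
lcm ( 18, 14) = 126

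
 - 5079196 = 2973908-8053104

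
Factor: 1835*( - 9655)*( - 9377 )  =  166131605725  =  5^2*367^1*1931^1*9377^1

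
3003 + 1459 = 4462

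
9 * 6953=62577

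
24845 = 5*4969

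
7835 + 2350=10185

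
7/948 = 7/948 = 0.01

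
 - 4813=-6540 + 1727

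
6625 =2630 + 3995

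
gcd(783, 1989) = 9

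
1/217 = 1/217=0.00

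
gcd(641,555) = 1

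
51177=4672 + 46505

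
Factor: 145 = 5^1*29^1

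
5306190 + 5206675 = 10512865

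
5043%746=567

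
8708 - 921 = 7787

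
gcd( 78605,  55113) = 1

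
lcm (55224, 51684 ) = 4031352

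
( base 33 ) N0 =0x2f7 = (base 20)1HJ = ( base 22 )1cb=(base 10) 759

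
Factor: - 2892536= -2^3*547^1 * 661^1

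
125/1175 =5/47 =0.11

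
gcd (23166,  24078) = 6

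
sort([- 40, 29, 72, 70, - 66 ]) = [ - 66 , - 40,29, 70,72] 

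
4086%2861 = 1225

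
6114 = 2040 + 4074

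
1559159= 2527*617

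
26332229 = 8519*3091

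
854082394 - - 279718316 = 1133800710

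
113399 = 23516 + 89883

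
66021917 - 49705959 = 16315958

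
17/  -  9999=-1 + 9982/9999 =-0.00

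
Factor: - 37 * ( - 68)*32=80512= 2^7*17^1 * 37^1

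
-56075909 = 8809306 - 64885215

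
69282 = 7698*9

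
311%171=140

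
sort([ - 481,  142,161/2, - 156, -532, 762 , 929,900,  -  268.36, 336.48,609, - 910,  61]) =[-910,- 532, - 481,- 268.36,-156,  61,161/2,142, 336.48, 609, 762,900 , 929] 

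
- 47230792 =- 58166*812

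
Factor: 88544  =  2^5*2767^1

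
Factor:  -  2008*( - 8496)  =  17059968 = 2^7 * 3^2 * 59^1 * 251^1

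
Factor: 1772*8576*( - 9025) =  - 2^9*5^2* 19^2*67^1*443^1 = -137149964800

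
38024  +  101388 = 139412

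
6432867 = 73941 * 87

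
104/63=104/63 =1.65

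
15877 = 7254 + 8623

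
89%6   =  5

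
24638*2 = 49276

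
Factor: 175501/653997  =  223/831 = 3^ ( - 1)*223^1*277^( - 1)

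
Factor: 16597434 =2^1*3^1 * 7^1*139^1*2843^1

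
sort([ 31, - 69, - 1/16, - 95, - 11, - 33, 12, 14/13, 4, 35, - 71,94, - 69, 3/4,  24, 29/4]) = [ -95  ,  -  71,- 69, - 69, - 33,-11,-1/16, 3/4, 14/13, 4, 29/4, 12,24, 31, 35, 94] 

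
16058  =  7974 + 8084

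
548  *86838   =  47587224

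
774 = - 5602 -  - 6376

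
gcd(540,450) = 90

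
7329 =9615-2286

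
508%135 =103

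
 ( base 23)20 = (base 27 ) 1j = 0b101110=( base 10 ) 46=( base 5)141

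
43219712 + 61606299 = 104826011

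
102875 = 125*823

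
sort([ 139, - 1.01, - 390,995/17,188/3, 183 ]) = [ - 390, - 1.01, 995/17, 188/3 , 139, 183]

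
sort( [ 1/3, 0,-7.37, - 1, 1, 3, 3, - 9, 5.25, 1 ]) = [ - 9 ,-7.37, - 1, 0, 1/3,1, 1, 3, 3, 5.25]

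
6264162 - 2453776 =3810386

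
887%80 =7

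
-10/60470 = -1/6047 = - 0.00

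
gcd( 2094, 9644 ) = 2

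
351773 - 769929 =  - 418156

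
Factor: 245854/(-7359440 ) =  - 122927/3679720 = - 2^( - 3 )*5^( - 1)*7^1 *11^( - 1 )*  17^1*1033^1*8363^( - 1)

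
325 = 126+199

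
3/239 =3/239=0.01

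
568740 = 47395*12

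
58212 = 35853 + 22359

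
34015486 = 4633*7342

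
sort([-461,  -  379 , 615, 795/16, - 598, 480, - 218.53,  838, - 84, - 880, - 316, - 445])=[ - 880,-598, - 461,  -  445,  -  379, - 316,  -  218.53, - 84, 795/16, 480, 615, 838 ]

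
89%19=13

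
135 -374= - 239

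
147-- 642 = 789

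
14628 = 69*212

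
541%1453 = 541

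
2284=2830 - 546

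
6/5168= 3/2584 = 0.00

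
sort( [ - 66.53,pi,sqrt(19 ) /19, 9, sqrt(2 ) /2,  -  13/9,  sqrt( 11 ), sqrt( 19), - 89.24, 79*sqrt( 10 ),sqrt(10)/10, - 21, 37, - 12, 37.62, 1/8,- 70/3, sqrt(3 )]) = [ - 89.24, - 66.53, - 70/3, - 21, - 12, - 13/9, 1/8, sqrt(19)/19, sqrt(10 )/10, sqrt( 2)/2,sqrt(3),pi, sqrt (11 ),sqrt ( 19 ),  9,37,37.62, 79*  sqrt(10) ] 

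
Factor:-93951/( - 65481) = 33/23 =3^1*11^1*23^( - 1) 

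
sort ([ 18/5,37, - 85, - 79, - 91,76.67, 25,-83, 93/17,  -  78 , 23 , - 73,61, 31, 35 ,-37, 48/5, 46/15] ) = [ - 91,-85, - 83,  -  79 , - 78, -73, - 37, 46/15,  18/5, 93/17,48/5, 23, 25, 31,35,37,61, 76.67] 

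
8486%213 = 179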